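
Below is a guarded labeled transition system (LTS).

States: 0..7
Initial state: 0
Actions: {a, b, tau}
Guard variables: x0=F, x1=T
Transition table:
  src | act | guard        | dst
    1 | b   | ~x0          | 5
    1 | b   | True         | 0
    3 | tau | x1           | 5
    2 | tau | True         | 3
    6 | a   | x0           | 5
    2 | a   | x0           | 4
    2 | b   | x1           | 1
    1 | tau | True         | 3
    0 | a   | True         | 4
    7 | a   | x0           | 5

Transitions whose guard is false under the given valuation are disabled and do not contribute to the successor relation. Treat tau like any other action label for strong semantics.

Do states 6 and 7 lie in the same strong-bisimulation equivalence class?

Bisimulation quotient by refinement:
  round 0: {{0,1,2,3,4,5,6,7}}
  round 1: {{0},{1,2},{3},{4,5,6,7}}
  round 2: {{0},{1},{2},{3},{4,5,6,7}}
5 equivalence class(es) (converged in 3)
6∈{4,5,6,7}, 7∈{4,5,6,7}

Answer: BISIMILAR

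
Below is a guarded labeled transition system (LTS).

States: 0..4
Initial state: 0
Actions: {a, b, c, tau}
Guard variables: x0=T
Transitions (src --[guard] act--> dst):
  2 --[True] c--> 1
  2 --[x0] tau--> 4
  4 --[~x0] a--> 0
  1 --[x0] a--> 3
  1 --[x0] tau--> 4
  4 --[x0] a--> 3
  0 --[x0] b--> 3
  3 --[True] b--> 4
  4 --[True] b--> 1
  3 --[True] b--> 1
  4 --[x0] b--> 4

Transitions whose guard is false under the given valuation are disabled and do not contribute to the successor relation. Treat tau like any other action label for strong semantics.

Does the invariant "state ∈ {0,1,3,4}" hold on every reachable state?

Answer: INVARIANT HOLDS

Working:
Allowed set {0,1,3,4}
Reach set: {0,1,3,4}
  0: ✓
  1: ✓
  3: ✓
  4: ✓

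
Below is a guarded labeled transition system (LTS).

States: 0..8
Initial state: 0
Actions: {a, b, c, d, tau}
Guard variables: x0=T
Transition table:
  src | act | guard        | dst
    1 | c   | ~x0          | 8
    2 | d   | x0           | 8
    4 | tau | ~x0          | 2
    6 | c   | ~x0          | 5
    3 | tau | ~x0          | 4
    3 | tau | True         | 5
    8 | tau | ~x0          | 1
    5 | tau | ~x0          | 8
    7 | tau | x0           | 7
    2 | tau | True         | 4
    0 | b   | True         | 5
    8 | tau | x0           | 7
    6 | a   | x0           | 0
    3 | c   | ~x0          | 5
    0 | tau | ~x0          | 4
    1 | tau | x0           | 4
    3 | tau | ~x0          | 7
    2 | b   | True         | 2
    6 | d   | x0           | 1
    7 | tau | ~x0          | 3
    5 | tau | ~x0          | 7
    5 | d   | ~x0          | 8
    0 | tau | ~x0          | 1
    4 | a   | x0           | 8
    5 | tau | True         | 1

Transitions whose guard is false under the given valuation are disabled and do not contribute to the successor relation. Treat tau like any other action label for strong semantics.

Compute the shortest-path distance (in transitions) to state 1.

Answer: 2

Trace:
BFS to 1:
  L0 = {0}
  L1 = {5}
  L2 = {1}
first hit 1 at d=2 via b·tau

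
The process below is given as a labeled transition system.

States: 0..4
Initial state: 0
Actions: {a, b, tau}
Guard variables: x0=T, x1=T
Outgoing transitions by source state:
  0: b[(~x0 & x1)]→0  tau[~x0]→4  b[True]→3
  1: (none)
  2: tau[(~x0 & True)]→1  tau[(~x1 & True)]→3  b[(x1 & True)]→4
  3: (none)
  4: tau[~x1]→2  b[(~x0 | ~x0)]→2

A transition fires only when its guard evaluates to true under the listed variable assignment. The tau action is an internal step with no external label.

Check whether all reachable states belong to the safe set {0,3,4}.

Inv-set: {0,3,4}
Reachable = {0,3}
  0: safe
  3: safe

Answer: INVARIANT HOLDS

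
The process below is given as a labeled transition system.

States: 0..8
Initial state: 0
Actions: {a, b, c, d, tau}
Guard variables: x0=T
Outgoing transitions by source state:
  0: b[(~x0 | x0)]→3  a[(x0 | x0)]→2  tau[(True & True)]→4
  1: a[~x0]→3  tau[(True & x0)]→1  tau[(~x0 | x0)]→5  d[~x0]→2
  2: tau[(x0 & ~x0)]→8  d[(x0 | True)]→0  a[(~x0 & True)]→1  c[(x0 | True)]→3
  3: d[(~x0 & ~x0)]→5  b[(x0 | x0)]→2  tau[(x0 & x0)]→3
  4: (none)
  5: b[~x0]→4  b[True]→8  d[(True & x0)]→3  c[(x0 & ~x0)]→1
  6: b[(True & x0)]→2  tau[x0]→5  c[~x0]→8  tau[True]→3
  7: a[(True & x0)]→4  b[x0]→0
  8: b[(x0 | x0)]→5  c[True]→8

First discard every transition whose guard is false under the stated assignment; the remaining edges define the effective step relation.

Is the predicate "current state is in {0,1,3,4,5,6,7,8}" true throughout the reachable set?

Answer: INVARIANT VIOLATED at state 2

Trace:
Inv-set: {0,1,3,4,5,6,7,8}
Reachable = {0,2,3,4}
  0: safe
  2: VIOLATES
  3: safe
  4: safe
reach 2 via a — violates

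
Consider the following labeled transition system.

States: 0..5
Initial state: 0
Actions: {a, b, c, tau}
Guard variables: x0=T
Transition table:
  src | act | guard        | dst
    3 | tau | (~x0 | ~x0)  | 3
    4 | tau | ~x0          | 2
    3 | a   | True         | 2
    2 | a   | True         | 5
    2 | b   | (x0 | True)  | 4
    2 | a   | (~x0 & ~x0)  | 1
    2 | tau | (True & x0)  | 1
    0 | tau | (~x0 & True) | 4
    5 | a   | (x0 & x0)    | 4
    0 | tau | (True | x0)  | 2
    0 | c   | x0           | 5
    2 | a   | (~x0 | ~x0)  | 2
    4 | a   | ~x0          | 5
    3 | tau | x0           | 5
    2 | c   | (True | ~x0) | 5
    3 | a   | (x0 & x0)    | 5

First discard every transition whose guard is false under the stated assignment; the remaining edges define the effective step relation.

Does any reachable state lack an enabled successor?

Answer: DEADLOCK at state 1

Trace:
R = {0,1,2,4,5}
  0: c→5  tau→2  [2 exit(s)]
  1: ∅  [no exit]
  2: a→5  b→4  c→5  tau→1  [4 exit(s)]
  4: ∅  [no exit]
  5: a→4  [1 exit(s)]
trace reaching 1: tau·tau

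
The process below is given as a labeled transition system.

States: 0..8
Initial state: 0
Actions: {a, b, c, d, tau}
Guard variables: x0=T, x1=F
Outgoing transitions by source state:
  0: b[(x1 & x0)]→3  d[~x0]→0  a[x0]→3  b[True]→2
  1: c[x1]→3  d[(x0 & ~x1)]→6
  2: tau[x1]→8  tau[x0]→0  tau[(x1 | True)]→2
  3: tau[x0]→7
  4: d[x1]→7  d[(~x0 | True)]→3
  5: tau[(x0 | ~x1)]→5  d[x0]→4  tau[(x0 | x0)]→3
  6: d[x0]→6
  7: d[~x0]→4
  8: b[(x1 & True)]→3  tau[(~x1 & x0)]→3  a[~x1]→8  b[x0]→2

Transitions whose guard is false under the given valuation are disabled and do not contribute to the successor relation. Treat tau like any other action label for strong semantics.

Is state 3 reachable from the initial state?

After dropping false guards: 14 live edges.
L0 = {0}
L1 = {2,3}  now seen {0,2,3}
L2 = {7}  now seen {0,2,3,7}
R = {0,2,3,7}
witness 3: a

Answer: REACHABLE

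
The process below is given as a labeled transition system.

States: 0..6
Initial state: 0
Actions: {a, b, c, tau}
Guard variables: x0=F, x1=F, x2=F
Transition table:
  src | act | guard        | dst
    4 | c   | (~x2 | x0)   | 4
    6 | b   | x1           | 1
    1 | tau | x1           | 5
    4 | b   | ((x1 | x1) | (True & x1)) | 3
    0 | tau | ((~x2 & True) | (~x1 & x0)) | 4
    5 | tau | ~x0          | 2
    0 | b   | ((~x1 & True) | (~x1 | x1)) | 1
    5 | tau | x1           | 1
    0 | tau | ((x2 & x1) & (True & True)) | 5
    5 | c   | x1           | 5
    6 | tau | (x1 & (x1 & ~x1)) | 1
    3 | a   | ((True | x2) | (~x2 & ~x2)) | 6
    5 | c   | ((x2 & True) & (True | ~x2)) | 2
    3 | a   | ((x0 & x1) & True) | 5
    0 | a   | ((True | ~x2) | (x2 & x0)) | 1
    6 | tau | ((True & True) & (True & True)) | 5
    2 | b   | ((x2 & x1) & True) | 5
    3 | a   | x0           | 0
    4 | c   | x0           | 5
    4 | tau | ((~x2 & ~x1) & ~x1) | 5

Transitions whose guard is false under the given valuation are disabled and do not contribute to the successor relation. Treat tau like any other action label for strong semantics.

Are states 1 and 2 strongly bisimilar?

Answer: BISIMILAR

Analysis:
Bisimulation quotient by refinement:
  round 0: {{0,1,2,3,4,5,6}}
  round 1: {{0},{1,2},{3},{4},{5,6}}
  round 2: {{0},{1,2},{3},{4},{5},{6}}
6 equivalence class(es) (converged in 3)
[1]={1,2}  [2]={1,2}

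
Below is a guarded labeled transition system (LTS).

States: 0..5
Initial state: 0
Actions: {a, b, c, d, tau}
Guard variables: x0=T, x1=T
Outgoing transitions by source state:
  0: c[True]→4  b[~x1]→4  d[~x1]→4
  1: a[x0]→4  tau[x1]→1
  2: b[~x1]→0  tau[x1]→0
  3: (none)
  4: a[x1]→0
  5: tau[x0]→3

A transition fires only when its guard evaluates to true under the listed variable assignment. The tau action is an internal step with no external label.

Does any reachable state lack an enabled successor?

Reach set: {0,4}
  0: c→4  [1 exit(s)]
  4: a→0  [1 exit(s)]

Answer: DEADLOCK-FREE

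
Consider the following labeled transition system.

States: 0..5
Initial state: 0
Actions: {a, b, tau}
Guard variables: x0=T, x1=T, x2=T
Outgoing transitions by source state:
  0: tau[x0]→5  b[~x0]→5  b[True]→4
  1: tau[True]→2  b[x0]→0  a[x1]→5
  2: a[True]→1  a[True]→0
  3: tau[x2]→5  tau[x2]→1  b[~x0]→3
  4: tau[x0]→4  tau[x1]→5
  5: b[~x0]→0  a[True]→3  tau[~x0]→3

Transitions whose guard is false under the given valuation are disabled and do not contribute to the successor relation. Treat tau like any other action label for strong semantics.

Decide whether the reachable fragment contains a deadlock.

R = {0,1,2,3,4,5}
  0: b→4  tau→5  [2 exit(s)]
  1: a→5  b→0  tau→2  [3 exit(s)]
  2: a→0  a→1  [2 exit(s)]
  3: tau→1  tau→5  [2 exit(s)]
  4: tau→4  tau→5  [2 exit(s)]
  5: a→3  [1 exit(s)]

Answer: DEADLOCK-FREE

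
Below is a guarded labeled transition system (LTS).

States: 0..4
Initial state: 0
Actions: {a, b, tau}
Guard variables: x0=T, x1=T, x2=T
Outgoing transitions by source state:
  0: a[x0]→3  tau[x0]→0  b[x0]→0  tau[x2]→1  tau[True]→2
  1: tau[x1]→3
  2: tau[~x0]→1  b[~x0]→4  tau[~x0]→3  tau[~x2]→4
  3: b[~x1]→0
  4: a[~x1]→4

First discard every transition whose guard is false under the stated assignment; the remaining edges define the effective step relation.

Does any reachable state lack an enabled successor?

Answer: DEADLOCK at state 2

Working:
Reach set: {0,1,2,3}
  0: a→3  b→0  tau→0  tau→1  tau→2  [deg 5]
  1: tau→3  [deg 1]
  2: ∅  [STUCK]
  3: ∅  [STUCK]
trace reaching 2: tau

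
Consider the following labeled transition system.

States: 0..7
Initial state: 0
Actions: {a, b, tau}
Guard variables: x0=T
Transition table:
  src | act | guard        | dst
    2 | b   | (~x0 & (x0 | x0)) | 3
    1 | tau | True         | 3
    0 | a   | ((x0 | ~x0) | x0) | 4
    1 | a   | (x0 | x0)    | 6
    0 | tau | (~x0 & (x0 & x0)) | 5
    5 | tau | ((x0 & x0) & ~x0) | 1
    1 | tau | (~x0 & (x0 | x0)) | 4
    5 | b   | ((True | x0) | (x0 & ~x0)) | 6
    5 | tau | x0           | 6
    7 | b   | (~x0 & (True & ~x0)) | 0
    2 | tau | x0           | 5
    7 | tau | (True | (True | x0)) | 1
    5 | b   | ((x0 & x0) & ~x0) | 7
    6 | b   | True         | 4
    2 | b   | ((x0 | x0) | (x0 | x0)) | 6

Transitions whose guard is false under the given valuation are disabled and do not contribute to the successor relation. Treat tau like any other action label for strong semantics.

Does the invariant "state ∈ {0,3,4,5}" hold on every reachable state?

Inv-set: {0,3,4,5}
R = {0,4}
  0: ✓
  4: ✓

Answer: INVARIANT HOLDS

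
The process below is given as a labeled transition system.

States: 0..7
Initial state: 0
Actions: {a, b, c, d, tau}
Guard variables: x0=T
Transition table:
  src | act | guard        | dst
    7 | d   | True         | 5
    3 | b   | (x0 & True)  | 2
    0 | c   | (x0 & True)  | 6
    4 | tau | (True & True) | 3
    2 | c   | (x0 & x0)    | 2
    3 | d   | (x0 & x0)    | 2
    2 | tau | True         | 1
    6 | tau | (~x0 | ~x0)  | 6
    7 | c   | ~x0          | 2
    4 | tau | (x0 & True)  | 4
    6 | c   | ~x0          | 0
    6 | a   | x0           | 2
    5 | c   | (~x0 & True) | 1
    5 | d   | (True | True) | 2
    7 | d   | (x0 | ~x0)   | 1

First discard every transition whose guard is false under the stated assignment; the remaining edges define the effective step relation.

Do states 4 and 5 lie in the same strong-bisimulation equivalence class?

Refine partition for ~:
  round 0: {{0,1,2,3,4,5,6,7}}
  round 1: {{0},{1},{2},{3},{4},{5,7},{6}}
  round 2: {{0},{1},{2},{3},{4},{5},{6},{7}}
stable after 3 split(s): 8 block(s)
[4]={4}  [5]={5}

Answer: NOT BISIMILAR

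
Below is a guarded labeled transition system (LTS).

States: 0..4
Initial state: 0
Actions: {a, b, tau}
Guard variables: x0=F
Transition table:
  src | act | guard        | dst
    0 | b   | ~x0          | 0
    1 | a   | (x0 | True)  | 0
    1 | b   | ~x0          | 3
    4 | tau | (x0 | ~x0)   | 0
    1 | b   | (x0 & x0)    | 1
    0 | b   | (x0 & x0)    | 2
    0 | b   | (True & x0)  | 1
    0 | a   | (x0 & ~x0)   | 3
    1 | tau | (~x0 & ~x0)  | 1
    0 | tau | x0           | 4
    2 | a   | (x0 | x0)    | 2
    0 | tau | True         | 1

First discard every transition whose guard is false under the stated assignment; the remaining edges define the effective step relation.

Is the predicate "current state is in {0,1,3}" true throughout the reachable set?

Answer: INVARIANT HOLDS

Trace:
Allowed set {0,1,3}
Reachable = {0,1,3}
  0: ok
  1: ok
  3: ok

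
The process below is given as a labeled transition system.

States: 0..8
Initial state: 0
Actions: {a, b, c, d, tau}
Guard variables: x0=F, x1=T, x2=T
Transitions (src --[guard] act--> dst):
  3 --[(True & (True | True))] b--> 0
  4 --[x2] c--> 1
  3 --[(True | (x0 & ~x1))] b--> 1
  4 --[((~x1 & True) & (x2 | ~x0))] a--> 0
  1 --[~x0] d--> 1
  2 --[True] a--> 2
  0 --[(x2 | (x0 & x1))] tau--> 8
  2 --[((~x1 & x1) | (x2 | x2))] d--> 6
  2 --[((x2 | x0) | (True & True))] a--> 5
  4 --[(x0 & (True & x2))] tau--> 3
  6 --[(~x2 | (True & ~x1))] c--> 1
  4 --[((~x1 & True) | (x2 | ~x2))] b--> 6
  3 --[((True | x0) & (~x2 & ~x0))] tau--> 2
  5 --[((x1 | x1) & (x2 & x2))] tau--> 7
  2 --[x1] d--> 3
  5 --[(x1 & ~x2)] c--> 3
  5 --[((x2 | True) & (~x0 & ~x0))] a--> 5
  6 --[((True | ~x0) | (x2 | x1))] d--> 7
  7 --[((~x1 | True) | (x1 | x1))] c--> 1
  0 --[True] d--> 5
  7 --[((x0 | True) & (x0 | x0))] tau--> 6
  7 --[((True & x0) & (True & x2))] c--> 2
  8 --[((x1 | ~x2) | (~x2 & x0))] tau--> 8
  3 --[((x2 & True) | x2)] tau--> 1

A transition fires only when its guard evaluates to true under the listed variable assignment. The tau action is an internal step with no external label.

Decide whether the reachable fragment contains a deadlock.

Answer: DEADLOCK-FREE

Trace:
Reachable = {0,1,5,7,8}
  0: d→5  tau→8  [2 exit(s)]
  1: d→1  [1 exit(s)]
  5: a→5  tau→7  [2 exit(s)]
  7: c→1  [1 exit(s)]
  8: tau→8  [1 exit(s)]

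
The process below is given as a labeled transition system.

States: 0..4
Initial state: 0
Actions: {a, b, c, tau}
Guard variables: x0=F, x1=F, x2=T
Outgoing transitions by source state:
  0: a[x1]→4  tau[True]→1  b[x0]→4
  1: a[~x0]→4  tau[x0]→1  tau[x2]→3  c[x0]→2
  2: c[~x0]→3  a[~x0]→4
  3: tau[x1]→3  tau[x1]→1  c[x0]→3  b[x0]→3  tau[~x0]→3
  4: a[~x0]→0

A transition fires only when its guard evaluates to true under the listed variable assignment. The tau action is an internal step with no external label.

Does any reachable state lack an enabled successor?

Reachable = {0,1,3,4}
  0: tau→1  [1 out]
  1: a→4  tau→3  [2 out]
  3: tau→3  [1 out]
  4: a→0  [1 out]

Answer: DEADLOCK-FREE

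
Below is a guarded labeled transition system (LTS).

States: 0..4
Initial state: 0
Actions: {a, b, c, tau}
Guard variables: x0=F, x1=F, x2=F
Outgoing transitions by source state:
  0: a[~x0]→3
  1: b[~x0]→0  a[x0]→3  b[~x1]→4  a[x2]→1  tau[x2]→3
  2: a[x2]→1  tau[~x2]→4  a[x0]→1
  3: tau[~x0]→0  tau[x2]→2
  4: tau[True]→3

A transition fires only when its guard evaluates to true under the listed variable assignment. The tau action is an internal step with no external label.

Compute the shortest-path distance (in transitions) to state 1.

BFS to 1:
  depth 0: {0}
  depth 1: {3}
1 never appears.

Answer: UNREACHABLE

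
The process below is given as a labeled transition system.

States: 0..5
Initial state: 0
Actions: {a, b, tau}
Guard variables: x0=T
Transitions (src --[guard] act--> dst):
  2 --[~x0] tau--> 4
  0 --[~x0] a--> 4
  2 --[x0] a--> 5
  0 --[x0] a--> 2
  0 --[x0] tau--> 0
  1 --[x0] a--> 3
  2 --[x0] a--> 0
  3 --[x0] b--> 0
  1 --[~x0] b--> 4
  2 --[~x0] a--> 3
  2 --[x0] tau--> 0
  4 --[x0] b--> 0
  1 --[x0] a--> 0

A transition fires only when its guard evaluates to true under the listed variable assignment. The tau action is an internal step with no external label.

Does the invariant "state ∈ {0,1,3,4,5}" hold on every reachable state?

Inv-set: {0,1,3,4,5}
Reachable = {0,2,5}
  0: ✓
  2: VIOLATES
  5: ✓
counterexample path to 2: a

Answer: INVARIANT VIOLATED at state 2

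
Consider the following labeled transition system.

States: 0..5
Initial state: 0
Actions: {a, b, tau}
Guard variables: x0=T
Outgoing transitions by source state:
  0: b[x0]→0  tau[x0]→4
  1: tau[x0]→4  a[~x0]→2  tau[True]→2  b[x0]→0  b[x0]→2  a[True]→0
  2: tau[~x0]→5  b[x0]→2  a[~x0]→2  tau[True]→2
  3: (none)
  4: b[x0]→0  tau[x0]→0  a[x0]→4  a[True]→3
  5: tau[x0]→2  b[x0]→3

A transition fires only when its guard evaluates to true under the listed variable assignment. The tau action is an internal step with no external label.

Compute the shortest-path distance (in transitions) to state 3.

Answer: 2

Trace:
BFS to 3:
  L0 = {0}
  L1 = {4}
  L2 = {3}
depth(3)=2, e.g. tau·a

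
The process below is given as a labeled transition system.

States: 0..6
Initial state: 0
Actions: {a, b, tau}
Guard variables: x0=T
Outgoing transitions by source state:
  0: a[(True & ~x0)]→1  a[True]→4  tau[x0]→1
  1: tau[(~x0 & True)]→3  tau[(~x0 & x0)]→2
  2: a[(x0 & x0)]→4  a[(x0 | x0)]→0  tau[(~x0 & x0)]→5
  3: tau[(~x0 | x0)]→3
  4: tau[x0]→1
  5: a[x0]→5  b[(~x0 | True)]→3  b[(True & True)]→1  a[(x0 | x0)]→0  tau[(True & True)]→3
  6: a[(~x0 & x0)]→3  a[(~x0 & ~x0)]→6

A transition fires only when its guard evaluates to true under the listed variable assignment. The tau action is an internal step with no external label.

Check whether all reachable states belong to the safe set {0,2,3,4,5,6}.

Answer: INVARIANT VIOLATED at state 1

Analysis:
Inv-set: {0,2,3,4,5,6}
R = {0,1,4}
  0: safe
  1: VIOLATES
  4: safe
witness against invariant: tau → 1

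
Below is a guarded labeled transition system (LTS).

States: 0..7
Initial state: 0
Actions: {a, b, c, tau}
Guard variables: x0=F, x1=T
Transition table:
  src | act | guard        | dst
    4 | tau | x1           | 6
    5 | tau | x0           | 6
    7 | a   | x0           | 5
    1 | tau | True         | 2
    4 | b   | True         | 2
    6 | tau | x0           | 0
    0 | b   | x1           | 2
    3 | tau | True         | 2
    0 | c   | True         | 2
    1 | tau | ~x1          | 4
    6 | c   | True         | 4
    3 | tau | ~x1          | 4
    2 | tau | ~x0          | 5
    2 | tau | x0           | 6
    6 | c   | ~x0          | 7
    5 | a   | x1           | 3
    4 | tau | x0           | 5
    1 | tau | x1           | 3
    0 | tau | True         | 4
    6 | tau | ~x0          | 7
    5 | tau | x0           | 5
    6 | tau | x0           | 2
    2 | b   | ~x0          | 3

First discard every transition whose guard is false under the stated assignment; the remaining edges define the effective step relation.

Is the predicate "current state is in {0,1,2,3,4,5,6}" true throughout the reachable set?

Answer: INVARIANT VIOLATED at state 7

Trace:
Allowed set {0,1,2,3,4,5,6}
Reachable = {0,2,3,4,5,6,7}
  0: ✓
  2: ✓
  3: ✓
  4: ✓
  5: ✓
  6: ✓
  7: VIOLATES
reach 7 via tau·tau·c — violates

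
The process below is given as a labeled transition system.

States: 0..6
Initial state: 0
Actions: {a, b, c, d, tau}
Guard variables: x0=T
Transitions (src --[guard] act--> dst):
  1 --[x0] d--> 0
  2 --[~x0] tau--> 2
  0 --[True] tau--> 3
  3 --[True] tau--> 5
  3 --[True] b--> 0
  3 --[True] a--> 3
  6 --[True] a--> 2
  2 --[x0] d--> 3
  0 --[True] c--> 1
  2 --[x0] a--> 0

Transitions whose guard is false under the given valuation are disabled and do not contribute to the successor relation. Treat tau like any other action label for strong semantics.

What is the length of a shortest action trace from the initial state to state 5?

BFS to 5:
  L0 = {0}
  L1 = {1,3}
  L2 = {5}
first hit 5 at d=2 via tau·tau

Answer: 2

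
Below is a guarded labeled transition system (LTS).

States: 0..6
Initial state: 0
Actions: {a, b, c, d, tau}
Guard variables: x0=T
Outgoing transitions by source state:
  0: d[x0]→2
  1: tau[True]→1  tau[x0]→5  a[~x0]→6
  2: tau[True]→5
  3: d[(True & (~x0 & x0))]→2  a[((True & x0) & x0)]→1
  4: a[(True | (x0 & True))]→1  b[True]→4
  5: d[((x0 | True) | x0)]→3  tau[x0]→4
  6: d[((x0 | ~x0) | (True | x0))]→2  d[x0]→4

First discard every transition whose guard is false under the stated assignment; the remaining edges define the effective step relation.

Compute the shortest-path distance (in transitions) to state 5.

Answer: 2

Analysis:
BFS to 5:
  Layer 0: {0}
  Layer 1: {2}
  Layer 2: {5}
depth(5)=2, e.g. d·tau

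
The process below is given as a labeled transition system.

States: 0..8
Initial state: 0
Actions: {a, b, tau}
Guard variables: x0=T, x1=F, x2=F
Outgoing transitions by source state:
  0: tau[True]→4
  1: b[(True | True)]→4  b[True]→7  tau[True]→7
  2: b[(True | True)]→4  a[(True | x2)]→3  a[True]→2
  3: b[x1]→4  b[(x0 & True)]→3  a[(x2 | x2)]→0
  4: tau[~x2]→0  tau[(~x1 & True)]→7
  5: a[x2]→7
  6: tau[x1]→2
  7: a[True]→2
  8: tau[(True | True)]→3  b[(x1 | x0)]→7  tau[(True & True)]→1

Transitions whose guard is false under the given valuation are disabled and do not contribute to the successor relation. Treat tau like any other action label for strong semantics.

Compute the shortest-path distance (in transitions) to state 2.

Breadth-first toward 2:
  depth 0: {0}
  depth 1: {4}
  depth 2: {7}
  depth 3: {2}
2 enters at depth 3; path tau·tau·a

Answer: 3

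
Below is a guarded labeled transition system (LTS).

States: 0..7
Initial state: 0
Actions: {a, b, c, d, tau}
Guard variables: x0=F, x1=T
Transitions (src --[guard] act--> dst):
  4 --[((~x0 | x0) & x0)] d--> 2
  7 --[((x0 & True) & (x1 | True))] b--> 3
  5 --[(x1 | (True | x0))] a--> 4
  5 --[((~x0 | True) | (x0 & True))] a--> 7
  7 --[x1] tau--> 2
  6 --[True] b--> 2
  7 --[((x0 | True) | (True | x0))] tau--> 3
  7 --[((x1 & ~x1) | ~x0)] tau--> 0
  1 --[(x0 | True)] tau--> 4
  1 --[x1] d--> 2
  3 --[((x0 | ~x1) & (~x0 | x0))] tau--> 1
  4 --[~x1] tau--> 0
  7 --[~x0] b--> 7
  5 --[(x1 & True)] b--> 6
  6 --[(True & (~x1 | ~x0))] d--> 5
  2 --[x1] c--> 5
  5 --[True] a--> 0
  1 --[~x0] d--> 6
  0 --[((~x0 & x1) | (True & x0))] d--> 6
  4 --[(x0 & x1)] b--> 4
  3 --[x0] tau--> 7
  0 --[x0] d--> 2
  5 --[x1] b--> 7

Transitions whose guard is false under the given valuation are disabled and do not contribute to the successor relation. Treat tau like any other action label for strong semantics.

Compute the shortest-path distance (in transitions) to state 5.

BFS to 5:
  L0 = {0}
  L1 = {6}
  L2 = {2,5}
5 enters at depth 2; path d·d

Answer: 2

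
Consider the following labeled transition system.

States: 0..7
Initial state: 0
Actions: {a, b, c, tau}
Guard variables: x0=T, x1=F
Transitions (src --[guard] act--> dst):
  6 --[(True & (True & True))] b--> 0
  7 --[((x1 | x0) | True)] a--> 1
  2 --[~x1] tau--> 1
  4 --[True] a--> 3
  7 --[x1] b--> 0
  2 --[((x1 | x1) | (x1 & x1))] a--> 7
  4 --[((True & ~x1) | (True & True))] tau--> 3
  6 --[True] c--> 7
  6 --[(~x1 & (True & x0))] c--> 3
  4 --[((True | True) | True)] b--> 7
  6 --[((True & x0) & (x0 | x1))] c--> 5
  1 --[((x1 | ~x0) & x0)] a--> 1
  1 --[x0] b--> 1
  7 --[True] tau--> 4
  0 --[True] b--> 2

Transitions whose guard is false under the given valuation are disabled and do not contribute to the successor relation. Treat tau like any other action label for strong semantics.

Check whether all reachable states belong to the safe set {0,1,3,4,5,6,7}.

Answer: INVARIANT VIOLATED at state 2

Working:
Inv-set: {0,1,3,4,5,6,7}
Reachable = {0,1,2}
  0: safe
  1: safe
  2: ✗ unsafe
witness against invariant: b → 2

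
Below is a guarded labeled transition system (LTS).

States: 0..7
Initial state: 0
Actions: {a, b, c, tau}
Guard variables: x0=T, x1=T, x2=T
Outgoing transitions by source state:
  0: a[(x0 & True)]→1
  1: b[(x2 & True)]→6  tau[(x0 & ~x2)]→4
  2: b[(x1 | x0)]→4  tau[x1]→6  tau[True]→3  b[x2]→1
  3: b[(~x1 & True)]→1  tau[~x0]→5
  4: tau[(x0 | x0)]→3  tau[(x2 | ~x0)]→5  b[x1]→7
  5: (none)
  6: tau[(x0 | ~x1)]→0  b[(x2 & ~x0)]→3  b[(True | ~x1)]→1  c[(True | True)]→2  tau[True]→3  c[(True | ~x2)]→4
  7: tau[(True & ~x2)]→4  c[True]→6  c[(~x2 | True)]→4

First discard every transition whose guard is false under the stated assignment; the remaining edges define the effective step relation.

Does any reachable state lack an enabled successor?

R = {0,1,2,3,4,5,6,7}
  0: a→1  [1 exit(s)]
  1: b→6  [1 exit(s)]
  2: b→1  b→4  tau→3  tau→6  [4 exit(s)]
  3: ∅  [deadlock]
  4: b→7  tau→3  tau→5  [3 exit(s)]
  5: ∅  [deadlock]
  6: b→1  c→2  c→4  tau→0  tau→3  [5 exit(s)]
  7: c→4  c→6  [2 exit(s)]
trace reaching 3: a·b·tau

Answer: DEADLOCK at state 3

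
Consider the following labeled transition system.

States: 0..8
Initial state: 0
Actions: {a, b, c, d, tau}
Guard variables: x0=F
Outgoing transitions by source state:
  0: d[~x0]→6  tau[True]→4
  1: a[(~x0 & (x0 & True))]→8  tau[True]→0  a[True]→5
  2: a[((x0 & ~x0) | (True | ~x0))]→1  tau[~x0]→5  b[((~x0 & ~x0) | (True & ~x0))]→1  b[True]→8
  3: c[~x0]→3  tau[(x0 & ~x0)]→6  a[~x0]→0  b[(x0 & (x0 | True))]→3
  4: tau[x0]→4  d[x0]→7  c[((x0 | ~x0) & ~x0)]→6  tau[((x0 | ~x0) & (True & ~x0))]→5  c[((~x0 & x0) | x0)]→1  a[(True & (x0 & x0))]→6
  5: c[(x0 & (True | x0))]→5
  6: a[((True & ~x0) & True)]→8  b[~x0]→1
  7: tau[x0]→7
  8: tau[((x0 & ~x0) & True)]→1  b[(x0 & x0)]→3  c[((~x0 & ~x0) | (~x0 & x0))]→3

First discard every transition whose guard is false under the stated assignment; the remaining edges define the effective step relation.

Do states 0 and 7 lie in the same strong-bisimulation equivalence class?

Answer: NOT BISIMILAR

Trace:
Bisimulation quotient by refinement:
  P[0] = {{0,1,2,3,4,5,6,7,8}}
  P[1] = {{0},{1},{2},{3},{4},{5,7},{6},{8}}
8 equivalence class(es) (converged in 2)
0∈{0}, 7∈{5,7}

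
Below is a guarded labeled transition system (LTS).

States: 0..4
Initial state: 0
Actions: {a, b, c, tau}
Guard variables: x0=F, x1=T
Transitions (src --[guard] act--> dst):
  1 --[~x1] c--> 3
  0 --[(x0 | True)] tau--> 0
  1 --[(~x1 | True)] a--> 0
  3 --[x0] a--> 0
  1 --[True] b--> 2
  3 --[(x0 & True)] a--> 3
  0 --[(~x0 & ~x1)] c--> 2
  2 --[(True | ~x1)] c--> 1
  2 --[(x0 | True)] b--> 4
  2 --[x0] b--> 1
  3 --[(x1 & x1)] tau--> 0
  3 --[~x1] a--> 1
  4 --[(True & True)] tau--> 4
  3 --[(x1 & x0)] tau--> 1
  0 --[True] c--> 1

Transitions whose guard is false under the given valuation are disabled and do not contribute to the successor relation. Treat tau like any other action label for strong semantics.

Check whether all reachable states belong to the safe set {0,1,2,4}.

Allowed set {0,1,2,4}
R = {0,1,2,4}
  0: safe
  1: safe
  2: safe
  4: safe

Answer: INVARIANT HOLDS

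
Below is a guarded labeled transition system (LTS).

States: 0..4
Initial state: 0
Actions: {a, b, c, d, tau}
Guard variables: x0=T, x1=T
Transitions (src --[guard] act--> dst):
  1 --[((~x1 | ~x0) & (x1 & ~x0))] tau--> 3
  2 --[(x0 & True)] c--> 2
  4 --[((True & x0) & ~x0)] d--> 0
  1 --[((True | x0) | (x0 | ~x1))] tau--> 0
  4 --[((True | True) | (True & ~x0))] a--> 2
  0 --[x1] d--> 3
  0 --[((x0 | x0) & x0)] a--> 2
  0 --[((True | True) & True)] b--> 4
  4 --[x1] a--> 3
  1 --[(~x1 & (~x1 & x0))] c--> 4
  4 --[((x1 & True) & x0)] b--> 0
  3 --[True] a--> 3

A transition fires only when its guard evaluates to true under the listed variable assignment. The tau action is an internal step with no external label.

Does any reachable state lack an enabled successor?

Answer: DEADLOCK-FREE

Analysis:
R = {0,2,3,4}
  0: a→2  b→4  d→3  [3 out]
  2: c→2  [1 out]
  3: a→3  [1 out]
  4: a→2  a→3  b→0  [3 out]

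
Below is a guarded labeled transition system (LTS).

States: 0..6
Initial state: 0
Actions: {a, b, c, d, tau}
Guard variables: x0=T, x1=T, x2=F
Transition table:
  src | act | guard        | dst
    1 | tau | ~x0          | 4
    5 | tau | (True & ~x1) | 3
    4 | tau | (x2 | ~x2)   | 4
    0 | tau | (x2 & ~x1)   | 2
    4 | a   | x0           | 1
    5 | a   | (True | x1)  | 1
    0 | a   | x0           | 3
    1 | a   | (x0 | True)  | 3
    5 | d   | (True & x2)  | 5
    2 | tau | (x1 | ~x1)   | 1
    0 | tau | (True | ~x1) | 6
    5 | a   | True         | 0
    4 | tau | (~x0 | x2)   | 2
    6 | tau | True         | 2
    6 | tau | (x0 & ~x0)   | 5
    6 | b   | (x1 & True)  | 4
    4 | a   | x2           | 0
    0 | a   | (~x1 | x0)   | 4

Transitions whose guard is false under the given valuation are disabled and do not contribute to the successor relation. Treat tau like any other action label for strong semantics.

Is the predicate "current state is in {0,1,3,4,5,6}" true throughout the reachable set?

Safe = {0,1,3,4,5,6}
Reach set: {0,1,2,3,4,6}
  0: safe
  1: safe
  2: outside
  3: safe
  4: safe
  6: safe
reach 2 via tau·tau — violates

Answer: INVARIANT VIOLATED at state 2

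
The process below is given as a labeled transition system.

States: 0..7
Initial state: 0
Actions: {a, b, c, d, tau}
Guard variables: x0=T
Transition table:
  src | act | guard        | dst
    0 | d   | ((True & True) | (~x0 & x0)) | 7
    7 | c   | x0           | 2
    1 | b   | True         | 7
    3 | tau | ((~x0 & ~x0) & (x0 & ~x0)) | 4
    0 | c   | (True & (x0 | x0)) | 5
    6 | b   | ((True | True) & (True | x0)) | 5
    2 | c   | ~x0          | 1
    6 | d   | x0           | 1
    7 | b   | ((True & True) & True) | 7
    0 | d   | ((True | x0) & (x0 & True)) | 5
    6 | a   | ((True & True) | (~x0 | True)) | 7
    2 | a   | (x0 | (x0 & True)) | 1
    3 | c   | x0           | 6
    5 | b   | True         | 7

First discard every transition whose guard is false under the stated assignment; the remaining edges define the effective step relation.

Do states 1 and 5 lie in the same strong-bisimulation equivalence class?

Bisimulation quotient by refinement:
  π0 = {{0,1,2,3,4,5,6,7}}
  π1 = {{0},{1,5},{2},{3},{4},{6},{7}}
stable after 2 split(s): 7 block(s)
[1]={1,5}  [5]={1,5}

Answer: BISIMILAR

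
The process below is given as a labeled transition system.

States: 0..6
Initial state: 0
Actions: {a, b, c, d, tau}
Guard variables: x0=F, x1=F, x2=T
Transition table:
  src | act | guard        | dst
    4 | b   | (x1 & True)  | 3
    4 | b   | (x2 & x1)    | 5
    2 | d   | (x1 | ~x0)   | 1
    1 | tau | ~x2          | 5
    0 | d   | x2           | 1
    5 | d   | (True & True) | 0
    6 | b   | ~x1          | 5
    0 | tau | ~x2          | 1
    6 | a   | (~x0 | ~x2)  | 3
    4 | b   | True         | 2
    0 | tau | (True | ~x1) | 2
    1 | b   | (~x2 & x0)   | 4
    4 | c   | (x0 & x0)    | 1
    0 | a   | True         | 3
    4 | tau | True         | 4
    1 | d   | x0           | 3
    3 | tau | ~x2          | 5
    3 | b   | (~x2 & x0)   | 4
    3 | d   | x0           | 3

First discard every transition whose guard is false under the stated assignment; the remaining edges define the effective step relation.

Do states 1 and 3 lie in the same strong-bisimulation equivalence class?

Bisimulation quotient by refinement:
  π0 = {{0,1,2,3,4,5,6}}
  π1 = {{0},{1,3},{2,5},{4},{6}}
  π2 = {{0},{1,3},{2},{4},{5},{6}}
Fixed point at round 3; 6 class(es).
class of 1: {1,3}; class of 3: {1,3}

Answer: BISIMILAR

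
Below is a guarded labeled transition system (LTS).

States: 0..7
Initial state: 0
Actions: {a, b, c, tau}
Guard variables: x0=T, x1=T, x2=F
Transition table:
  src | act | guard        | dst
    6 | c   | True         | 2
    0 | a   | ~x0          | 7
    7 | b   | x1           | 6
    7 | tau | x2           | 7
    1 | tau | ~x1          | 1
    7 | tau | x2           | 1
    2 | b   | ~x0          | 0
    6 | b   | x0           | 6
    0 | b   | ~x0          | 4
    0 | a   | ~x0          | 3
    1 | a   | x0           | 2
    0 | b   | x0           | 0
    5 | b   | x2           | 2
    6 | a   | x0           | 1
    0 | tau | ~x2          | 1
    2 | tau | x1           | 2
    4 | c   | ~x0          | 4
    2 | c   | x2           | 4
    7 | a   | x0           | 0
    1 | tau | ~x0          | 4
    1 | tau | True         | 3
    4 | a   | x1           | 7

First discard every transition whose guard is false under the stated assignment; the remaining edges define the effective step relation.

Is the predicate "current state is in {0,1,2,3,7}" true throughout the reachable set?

Allowed set {0,1,2,3,7}
R = {0,1,2,3}
  0: ✓
  1: ✓
  2: ✓
  3: ✓

Answer: INVARIANT HOLDS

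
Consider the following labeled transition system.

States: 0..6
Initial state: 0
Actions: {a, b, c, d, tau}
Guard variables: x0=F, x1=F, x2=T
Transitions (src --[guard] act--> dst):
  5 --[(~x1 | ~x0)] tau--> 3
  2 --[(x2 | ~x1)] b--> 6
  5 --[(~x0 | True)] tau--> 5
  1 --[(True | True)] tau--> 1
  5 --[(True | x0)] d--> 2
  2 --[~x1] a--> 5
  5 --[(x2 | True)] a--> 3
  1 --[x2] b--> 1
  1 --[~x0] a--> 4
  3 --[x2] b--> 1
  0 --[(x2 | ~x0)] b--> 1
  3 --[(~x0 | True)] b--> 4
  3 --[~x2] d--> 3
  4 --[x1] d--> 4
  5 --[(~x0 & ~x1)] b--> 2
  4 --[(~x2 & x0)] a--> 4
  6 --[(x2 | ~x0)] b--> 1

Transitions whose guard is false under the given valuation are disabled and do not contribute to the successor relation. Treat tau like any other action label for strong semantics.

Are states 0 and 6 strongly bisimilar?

Answer: BISIMILAR

Trace:
Refine partition for ~:
  P[0] = {{0,1,2,3,4,5,6}}
  P[1] = {{0,3,6},{1},{2},{4},{5}}
  P[2] = {{0,6},{1},{2},{3},{4},{5}}
6 equivalence class(es) (converged in 3)
0∈{0,6}, 6∈{0,6}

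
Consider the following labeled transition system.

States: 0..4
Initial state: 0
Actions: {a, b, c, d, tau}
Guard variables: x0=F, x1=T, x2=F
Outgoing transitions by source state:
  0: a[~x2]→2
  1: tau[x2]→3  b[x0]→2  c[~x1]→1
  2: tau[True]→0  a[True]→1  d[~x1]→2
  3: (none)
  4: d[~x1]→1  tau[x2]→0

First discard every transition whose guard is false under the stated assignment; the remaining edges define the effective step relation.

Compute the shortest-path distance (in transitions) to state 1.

Answer: 2

Working:
BFS to 1:
  Layer 0: {0}
  Layer 1: {2}
  Layer 2: {1}
depth(1)=2, e.g. a·a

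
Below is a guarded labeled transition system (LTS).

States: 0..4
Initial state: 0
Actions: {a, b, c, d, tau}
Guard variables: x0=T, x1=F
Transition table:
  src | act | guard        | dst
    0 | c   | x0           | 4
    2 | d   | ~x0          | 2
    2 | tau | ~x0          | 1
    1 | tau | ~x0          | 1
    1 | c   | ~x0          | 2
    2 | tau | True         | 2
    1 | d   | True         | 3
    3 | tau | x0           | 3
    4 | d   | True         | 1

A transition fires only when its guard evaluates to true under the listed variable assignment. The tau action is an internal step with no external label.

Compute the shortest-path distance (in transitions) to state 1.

Breadth-first toward 1:
  L0 = {0}
  L1 = {4}
  L2 = {1}
1 enters at depth 2; path c·d

Answer: 2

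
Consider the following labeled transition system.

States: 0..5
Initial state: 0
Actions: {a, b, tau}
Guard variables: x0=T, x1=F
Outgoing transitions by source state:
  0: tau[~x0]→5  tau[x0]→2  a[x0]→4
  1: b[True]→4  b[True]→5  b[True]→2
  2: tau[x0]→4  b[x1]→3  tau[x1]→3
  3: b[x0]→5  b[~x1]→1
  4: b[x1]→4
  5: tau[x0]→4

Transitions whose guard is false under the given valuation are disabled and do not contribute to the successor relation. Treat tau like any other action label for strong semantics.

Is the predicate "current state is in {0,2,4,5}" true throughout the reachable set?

Answer: INVARIANT HOLDS

Working:
Allowed set {0,2,4,5}
Reach set: {0,2,4}
  0: ✓
  2: ✓
  4: ✓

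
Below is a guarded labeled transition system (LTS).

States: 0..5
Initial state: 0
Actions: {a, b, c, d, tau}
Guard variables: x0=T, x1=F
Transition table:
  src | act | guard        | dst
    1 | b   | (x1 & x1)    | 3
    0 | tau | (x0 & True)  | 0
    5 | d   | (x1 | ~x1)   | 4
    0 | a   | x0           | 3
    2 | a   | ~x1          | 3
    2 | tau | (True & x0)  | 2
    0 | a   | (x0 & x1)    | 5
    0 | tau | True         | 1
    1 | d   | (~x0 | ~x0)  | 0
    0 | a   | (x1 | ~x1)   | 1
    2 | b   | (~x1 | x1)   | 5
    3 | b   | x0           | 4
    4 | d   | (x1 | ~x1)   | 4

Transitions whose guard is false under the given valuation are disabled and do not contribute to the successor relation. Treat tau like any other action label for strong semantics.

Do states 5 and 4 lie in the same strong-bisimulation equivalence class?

Answer: BISIMILAR

Analysis:
Refine partition for ~:
  round 0: {{0,1,2,3,4,5}}
  round 1: {{0},{1},{2},{3},{4,5}}
5 equivalence class(es) (converged in 2)
[5]={4,5}  [4]={4,5}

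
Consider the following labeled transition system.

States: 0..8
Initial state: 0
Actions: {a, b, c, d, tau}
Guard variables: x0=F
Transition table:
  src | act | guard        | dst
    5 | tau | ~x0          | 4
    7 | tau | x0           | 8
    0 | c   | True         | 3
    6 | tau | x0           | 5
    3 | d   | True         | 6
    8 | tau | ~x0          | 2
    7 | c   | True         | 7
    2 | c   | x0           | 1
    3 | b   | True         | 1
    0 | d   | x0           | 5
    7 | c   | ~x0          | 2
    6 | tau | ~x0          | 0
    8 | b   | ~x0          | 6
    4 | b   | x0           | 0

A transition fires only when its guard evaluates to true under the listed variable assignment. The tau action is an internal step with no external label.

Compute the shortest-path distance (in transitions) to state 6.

BFS to 6:
  L0 = {0}
  L1 = {3}
  L2 = {1,6}
first hit 6 at d=2 via c·d

Answer: 2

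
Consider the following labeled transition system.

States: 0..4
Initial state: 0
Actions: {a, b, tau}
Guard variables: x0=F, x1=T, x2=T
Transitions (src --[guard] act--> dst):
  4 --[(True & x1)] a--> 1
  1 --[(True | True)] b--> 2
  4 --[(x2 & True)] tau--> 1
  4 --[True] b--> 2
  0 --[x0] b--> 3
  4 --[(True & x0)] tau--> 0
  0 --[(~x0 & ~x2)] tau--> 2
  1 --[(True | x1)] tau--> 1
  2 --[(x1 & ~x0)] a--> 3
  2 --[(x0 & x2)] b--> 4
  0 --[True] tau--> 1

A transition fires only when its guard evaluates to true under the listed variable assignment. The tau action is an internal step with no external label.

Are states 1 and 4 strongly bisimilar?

Refine partition for ~:
  π0 = {{0,1,2,3,4}}
  π1 = {{0},{1},{2},{3},{4}}
5 equivalence class(es) (converged in 2)
1∈{1}, 4∈{4}

Answer: NOT BISIMILAR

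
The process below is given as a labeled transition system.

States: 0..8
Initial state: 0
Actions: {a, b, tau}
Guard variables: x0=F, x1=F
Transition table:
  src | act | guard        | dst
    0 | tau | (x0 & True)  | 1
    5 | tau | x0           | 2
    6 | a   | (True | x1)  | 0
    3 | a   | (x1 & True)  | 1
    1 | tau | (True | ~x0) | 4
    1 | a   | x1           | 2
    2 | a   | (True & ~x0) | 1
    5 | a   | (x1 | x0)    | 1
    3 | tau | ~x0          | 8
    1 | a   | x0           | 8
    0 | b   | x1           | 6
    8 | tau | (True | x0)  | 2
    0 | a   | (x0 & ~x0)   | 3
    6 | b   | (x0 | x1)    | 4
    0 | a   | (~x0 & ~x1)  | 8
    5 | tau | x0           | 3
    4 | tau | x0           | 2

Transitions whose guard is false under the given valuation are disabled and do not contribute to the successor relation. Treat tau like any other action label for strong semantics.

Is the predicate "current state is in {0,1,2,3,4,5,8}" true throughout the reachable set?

Answer: INVARIANT HOLDS

Analysis:
Allowed set {0,1,2,3,4,5,8}
R = {0,1,2,4,8}
  0: ok
  1: ok
  2: ok
  4: ok
  8: ok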